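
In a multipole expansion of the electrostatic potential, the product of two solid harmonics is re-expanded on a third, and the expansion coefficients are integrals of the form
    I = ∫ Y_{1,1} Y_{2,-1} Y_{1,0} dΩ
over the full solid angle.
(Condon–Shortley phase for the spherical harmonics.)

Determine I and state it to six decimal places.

m-sum 0 ✓  L=4 even ✓  1≤1≤3 ✓
Π(2lᵢ+1) = 3×5×3 = 45
triangle coeff Δ(1,2,1) = 1/30
Σ_t [1,1]: t=1:−1/1 = -1/1
(3j)²=2/15 [(1 2 1; 0 0 0)], sign=+1
Σ_t [0,0]: t=0:+1/2 = 1/2
(3j)²=1/10 [(1 2 1; 1 -1 0)], sign=-1
⇒ 4πI² = 3/5
I = (-1)√(3/5/(4π)) = -0.21850969

-0.218510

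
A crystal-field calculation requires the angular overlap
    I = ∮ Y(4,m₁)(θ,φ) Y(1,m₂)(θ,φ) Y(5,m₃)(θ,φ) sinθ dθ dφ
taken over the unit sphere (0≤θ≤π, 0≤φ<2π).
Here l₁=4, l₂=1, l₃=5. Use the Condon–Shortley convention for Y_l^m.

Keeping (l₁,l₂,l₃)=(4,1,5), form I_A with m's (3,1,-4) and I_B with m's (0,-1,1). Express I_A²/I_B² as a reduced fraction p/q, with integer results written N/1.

Shared (l₁,l₂,l₃)=(4,1,5): N and (l;000)² cancel in I_A²/I_B².
A: Δ = 0!·8!·2!/11! = 1/495; Racah Σ t=0..0: t=0:+1/10080 = 1/10080; ⇒ 3j(4 1 5; 3 1 -4)² = 4/55, sgn -1
B: Δ = 0!·8!·2!/11! = 1/495; Racah Σ t=0..0: t=0:+1/1152 = 1/1152; ⇒ 3j(4 1 5; 0 -1 1)² = 1/33, sgn +1
I_A²/I_B² = (4/55)/(1/33) = 12/5

12/5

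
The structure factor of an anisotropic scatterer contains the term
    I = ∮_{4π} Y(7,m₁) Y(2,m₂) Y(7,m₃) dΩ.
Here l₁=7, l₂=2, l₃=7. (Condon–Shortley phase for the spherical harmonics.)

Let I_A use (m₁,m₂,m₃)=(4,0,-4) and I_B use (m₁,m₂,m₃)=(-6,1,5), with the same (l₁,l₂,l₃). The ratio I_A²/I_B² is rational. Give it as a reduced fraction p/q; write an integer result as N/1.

Same 7,2,7: normalisation and zero-m 3j drop out of the ratio.
A: Δ: 2! 12! 2! / 17! → 1/185640; sum: t=0:+1/8709120 t=1:−1/7257600 t=2:+1/159667200 = -1/59875200; 3j²(7 2 7; 4 0 -4) = Δ·Π!·Σ² = 8/23205  (sign +1)
B: Δ: 2! 12! 2! / 17! → 1/185640; sum: t=1:−1/958003200 t=2:+1/79833600 = 1/87091200; 3j²(7 2 7; -6 1 5) = Δ·Π!·Σ² = 121/4760  (sign +1)
I_A²/I_B² = (8/23205)/(121/4760) = 64/4719

64/4719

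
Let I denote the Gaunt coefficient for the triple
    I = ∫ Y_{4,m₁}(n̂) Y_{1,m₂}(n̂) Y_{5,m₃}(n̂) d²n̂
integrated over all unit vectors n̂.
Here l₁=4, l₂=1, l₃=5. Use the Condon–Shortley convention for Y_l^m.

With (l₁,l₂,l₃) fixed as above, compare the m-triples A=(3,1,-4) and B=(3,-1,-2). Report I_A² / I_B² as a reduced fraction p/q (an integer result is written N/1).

12/1

Shared (l₁,l₂,l₃)=(4,1,5): N and (l;000)² cancel in I_A²/I_B².
A: Δ = 0!·8!·2!/11! = 1/495; Racah Σ t=0..0: t=0:+1/10080 = 1/10080; ⇒ 3j(4 1 5; 3 1 -4)² = 4/55, sgn -1
B: Δ = 0!·8!·2!/11! = 1/495; Racah Σ t=0..0: t=0:+1/10080 = 1/10080; ⇒ 3j(4 1 5; 3 -1 -2)² = 1/165, sgn -1
I_A²/I_B² = (4/55)/(1/165) = 12/1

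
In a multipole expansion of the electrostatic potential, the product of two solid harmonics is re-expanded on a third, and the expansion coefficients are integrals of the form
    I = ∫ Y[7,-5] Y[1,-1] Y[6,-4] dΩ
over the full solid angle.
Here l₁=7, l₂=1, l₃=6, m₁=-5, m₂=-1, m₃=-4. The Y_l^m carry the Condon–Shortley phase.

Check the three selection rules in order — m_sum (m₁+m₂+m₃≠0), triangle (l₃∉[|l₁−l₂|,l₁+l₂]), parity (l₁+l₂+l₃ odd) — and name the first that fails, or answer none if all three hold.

m_sum

Σmᵢ = -10  ✗
l₃∈[|l₁−l₂|,l₁+l₂]=[6,8], have l₃=6
Σlᵢ = 14 ⇒ even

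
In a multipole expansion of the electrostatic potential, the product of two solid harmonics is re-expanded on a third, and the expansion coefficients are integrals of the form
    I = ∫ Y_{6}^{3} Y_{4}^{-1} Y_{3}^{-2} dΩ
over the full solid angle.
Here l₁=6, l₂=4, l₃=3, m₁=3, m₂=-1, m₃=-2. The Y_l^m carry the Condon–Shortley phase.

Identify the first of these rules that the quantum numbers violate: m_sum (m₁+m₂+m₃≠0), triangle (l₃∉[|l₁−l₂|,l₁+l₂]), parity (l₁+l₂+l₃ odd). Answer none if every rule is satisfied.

parity

Σmᵢ = 0  ✓
l₃∈[|l₁−l₂|,l₁+l₂]=[2,10], have l₃=3  ✓
Σlᵢ = 13 ⇒ odd  ✗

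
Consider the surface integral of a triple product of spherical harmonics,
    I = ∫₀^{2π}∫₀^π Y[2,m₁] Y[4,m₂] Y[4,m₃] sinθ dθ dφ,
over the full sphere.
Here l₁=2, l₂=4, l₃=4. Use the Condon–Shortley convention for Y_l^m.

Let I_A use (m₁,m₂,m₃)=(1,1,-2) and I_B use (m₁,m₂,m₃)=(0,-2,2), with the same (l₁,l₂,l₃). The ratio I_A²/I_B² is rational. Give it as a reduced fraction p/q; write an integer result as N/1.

Same 2,4,4: normalisation and zero-m 3j drop out of the ratio.
A: Δ: 2! 2! 6! / 11! → 1/13860; sum: t=0:+1/240 t=1:−1/96 = -1/160; 3j²(2 4 4; 1 1 -2) = Δ·Π!·Σ² = 27/1540  (sign -1)
B: Δ: 2! 2! 6! / 11! → 1/13860; sum: t=0:+1/192 t=1:−1/120 t=2:+1/2880 = -1/360; 3j²(2 4 4; 0 -2 2) = Δ·Π!·Σ² = 16/3465  (sign -1)
I_A²/I_B² = (27/1540)/(16/3465) = 243/64

243/64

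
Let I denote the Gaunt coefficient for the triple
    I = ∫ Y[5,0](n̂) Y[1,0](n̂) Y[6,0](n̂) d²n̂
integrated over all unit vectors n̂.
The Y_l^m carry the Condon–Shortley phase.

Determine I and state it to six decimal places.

0.245154

Rules hold: Σm=0, L=12 even, 4≤6≤6.
N = 11·3·13 = 429
Δ = 0!·10!·2!/13! = 1/858
Racah Σ t=0..0: t=0:+1/14400 = 1/14400
⇒ 3j(5 1 6; 0 0 0)² = 6/143, sgn +1
(m-triple is (0,0,0) — same symbol as above.)
4πI² = N·(3j₀)²·(3jₘ)² = 108/143
I = +1·√(0.755245/4π) = 0.24515397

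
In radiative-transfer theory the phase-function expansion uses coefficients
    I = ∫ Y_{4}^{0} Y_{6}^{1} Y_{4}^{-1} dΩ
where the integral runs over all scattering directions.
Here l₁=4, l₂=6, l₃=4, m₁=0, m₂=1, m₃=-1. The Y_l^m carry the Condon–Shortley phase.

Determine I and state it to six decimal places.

Checks pass: Σm=0; 14 even; l₃=4∈[2,10].
(2·4+1)(2·6+1)(2·4+1) = 1053
Δ: 6! 2! 6! / 15! → 1/1261260
sum: t=2:+1/4608 t=3:−1/1296 t=4:+1/4608 = -7/20736
3j²(4 6 4; 0 0 0) = Δ·Π!·Σ² = 20/1287  (sign -1)
sum: t=2:+1/11520 t=3:−1/1728 t=4:+1/3456 = -7/34560
3j²(4 6 4; 0 1 -1) = Δ·Π!·Σ² = 7/858  (sign +1)
combine: 4πI² = 1053·20/1287·7/858 = 210/1573
take √, sign -1: I = -0.10307192

-0.103072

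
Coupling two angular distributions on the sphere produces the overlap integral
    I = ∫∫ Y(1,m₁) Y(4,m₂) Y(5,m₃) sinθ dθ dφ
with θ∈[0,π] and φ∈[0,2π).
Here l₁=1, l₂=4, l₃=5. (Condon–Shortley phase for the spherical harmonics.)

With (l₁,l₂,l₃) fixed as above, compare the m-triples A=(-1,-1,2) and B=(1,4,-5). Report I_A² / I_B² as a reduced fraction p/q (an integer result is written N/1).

7/15

Shared (l₁,l₂,l₃)=(1,4,5): N and (l;000)² cancel in I_A²/I_B².
A: Δ = 0!·2!·8!/11! = 1/495; Racah Σ t=0..0: t=0:+1/1440 = 1/1440; ⇒ 3j(1 4 5; -1 -1 2)² = 7/165, sgn -1
B: Δ = 0!·2!·8!/11! = 1/495; Racah Σ t=0..0: t=0:+1/80640 = 1/80640; ⇒ 3j(1 4 5; 1 4 -5)² = 1/11, sgn +1
I_A²/I_B² = (7/165)/(1/11) = 7/15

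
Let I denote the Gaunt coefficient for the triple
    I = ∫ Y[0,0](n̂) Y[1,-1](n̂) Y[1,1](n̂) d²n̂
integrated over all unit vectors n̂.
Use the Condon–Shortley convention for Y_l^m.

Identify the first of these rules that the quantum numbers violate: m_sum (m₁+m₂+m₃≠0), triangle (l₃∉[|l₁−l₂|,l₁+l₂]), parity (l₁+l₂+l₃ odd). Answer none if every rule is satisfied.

azimuthal sum: 0 − 1 + 1 = 0  ✓
1 ≤ 1 ≤ 1 (triangle on l)  ✓
L = 0 + 1 + 1 = 2 (even)  ✓

none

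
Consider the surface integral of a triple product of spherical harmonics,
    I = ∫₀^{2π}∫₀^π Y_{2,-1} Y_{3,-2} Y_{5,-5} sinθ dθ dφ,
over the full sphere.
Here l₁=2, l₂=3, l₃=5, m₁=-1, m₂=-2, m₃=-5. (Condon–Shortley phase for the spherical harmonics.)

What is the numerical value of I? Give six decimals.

0.000000

Σmᵢ = -8 ≠ 0, so the φ-integral vanishes; I = 0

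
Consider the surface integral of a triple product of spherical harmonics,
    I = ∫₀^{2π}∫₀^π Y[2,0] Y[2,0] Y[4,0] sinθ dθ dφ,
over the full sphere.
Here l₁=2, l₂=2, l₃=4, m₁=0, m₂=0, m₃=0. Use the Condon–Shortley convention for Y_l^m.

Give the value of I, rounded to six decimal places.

0.241796

Rules hold: Σm=0, L=8 even, 0≤4≤4.
N = 5·5·9 = 225
Δ = 0!·4!·4!/9! = 1/630
Racah Σ t=0..0: t=0:+1/16 = 1/16
⇒ 3j(2 2 4; 0 0 0)² = 2/35, sgn +1
(m-triple is (0,0,0) — same symbol as above.)
4πI² = N·(3j₀)²·(3jₘ)² = 36/49
I = +1·√(0.734694/4π) = 0.24179554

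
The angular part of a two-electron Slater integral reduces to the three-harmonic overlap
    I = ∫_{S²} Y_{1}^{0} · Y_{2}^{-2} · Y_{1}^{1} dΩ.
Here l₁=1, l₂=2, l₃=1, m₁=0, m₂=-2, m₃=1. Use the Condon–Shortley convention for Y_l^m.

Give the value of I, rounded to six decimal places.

Σmᵢ = -1 ≠ 0, so the φ-integral vanishes; I = 0

0.000000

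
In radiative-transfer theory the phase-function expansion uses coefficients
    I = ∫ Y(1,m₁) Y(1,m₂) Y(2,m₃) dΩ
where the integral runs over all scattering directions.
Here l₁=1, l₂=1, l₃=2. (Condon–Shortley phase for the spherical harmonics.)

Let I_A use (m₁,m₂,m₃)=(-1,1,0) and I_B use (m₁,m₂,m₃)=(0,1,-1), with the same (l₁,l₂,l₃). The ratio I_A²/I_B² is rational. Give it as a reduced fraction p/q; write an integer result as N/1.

l's match ⇒ only the (l;m) 3-j factors differ between A and B.
A: triangle coeff Δ(1,1,2) = 1/30; Σ_t [0,0]: t=0:+1/4 = 1/4; (3j)²=1/30 [(1 1 2; -1 1 0)], sign=+1
B: triangle coeff Δ(1,1,2) = 1/30; Σ_t [0,0]: t=0:+1/2 = 1/2; (3j)²=1/10 [(1 1 2; 0 1 -1)], sign=-1
I_A²/I_B² = (1/30)/(1/10) = 1/3

1/3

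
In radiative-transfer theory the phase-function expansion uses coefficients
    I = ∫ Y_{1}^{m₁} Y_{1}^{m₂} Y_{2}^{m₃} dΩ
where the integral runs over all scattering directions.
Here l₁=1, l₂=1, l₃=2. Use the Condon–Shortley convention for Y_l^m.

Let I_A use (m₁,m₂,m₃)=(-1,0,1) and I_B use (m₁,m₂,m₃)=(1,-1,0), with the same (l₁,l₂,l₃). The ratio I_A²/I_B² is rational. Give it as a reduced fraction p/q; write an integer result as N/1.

3/1

Same 1,1,2: normalisation and zero-m 3j drop out of the ratio.
A: Δ: 0! 2! 2! / 5! → 1/30; sum: t=0:+1/2 = 1/2; 3j²(1 1 2; -1 0 1) = Δ·Π!·Σ² = 1/10  (sign -1)
B: Δ: 0! 2! 2! / 5! → 1/30; sum: t=0:+1/4 = 1/4; 3j²(1 1 2; 1 -1 0) = Δ·Π!·Σ² = 1/30  (sign +1)
I_A²/I_B² = (1/10)/(1/30) = 3/1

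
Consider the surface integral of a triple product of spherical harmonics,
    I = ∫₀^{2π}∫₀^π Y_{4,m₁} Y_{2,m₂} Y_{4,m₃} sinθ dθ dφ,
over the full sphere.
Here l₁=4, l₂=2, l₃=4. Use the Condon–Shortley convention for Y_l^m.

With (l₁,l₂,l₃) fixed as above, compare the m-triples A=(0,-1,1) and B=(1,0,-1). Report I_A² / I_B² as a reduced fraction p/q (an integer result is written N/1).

30/289

Shared (l₁,l₂,l₃)=(4,2,4): N and (l;000)² cancel in I_A²/I_B².
A: Δ = 2!·6!·2!/11! = 1/13860; Racah Σ t=0..1: t=0:+1/96 t=1:−1/72 = -1/288; ⇒ 3j(4 2 4; 0 -1 1)² = 1/462, sgn +1
B: Δ = 2!·6!·2!/11! = 1/13860; Racah Σ t=0..2: t=0:+1/144 t=1:−1/48 t=2:+1/480 = -17/1440; ⇒ 3j(4 2 4; 1 0 -1)² = 289/13860, sgn +1
I_A²/I_B² = (1/462)/(289/13860) = 30/289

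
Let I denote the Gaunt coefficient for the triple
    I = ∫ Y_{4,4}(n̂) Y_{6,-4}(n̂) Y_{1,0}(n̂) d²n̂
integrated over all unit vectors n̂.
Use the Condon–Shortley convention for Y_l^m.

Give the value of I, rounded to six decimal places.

|4−6|≤1≤4+6 violated ⇒ I = 0

0.000000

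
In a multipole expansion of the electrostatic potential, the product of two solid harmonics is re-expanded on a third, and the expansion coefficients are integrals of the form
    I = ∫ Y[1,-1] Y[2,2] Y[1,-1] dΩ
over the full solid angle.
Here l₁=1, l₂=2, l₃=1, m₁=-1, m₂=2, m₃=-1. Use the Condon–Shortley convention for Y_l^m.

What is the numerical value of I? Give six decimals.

0.309019

Rules hold: Σm=0, L=4 even, 1≤1≤3.
N = 3·5·3 = 45
Δ = 2!·0!·2!/5! = 1/30
Racah Σ t=1..1: t=1:−1/1 = -1/1
⇒ 3j(1 2 1; 0 0 0)² = 2/15, sgn +1
Racah Σ t=2..2: t=2:+1/4 = 1/4
⇒ 3j(1 2 1; -1 2 -1)² = 1/5, sgn +1
4πI² = N·(3j₀)²·(3jₘ)² = 6/5
I = +1·√(1.2/4π) = 0.30901936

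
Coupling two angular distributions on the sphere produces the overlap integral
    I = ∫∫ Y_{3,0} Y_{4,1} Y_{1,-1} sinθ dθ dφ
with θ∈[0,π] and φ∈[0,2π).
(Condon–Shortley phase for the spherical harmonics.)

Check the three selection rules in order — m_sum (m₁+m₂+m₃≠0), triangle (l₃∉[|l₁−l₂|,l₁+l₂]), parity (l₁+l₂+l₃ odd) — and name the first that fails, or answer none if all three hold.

Σmᵢ = 0  ✓
l₃∈[|l₁−l₂|,l₁+l₂]=[1,7], have l₃=1  ✓
Σlᵢ = 8 ⇒ even  ✓

none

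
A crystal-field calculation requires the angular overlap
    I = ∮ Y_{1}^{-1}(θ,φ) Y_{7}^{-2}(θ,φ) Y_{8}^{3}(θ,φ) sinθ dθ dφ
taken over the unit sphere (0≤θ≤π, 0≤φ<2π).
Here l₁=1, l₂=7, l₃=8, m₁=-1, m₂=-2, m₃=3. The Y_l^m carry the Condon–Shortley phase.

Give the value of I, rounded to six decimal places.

m-sum 0 ✓  L=16 even ✓  6≤8≤8 ✓
Π(2lᵢ+1) = 3×15×17 = 765
triangle coeff Δ(1,7,8) = 1/2040
Σ_t [0,0]: t=0:+1/25401600 = 1/25401600
(3j)²=8/255 [(1 7 8; 0 0 0)], sign=+1
Σ_t [0,0]: t=0:+1/87091200 = 1/87091200
(3j)²=11/408 [(1 7 8; -1 -2 3)], sign=-1
⇒ 4πI² = 11/17
I = (-1)√(11/17/(4π)) = -0.22691696

-0.226917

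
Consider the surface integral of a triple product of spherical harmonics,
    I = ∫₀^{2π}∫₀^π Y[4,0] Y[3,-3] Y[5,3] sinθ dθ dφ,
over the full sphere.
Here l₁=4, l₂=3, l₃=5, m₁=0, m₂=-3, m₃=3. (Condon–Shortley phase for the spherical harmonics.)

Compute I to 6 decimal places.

Checks pass: Σm=0; 12 even; l₃=5∈[1,7].
(2·4+1)(2·3+1)(2·5+1) = 693
Δ: 2! 6! 4! / 13! → 1/180180
sum: t=0:+1/576 t=1:−1/144 t=2:+1/576 = -1/288
3j²(4 3 5; 0 0 0) = Δ·Π!·Σ² = 20/1001  (sign +1)
sum: t=0:+1/2304 = 1/2304
3j²(4 3 5; 0 -3 3) = Δ·Π!·Σ² = 5/143  (sign +1)
combine: 4πI² = 693·20/1001·5/143 = 900/1859
take √, sign +1: I = 0.19628026

0.196280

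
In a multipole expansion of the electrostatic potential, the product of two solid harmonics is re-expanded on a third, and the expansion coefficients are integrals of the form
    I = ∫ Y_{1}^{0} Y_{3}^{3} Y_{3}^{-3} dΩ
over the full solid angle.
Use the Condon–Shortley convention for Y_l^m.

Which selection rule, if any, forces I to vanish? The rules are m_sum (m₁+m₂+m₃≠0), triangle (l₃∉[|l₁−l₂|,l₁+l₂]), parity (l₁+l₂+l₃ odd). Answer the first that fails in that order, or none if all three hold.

Σmᵢ = 0  ✓
l₃∈[|l₁−l₂|,l₁+l₂]=[2,4], have l₃=3  ✓
Σlᵢ = 7 ⇒ odd  ✗

parity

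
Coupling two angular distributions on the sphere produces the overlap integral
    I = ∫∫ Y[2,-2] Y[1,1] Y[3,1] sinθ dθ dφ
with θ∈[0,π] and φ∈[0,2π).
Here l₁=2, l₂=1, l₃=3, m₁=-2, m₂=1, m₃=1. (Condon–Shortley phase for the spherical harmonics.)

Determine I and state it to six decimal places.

-0.082589

Rules hold: Σm=0, L=6 even, 1≤3≤3.
N = 5·3·7 = 105
Δ = 0!·4!·2!/7! = 1/105
Racah Σ t=0..0: t=0:+1/4 = 1/4
⇒ 3j(2 1 3; 0 0 0)² = 3/35, sgn -1
Racah Σ t=0..0: t=0:+1/48 = 1/48
⇒ 3j(2 1 3; -2 1 1)² = 1/105, sgn +1
4πI² = N·(3j₀)²·(3jₘ)² = 3/35
I = -1·√(0.0857143/4π) = -0.08258890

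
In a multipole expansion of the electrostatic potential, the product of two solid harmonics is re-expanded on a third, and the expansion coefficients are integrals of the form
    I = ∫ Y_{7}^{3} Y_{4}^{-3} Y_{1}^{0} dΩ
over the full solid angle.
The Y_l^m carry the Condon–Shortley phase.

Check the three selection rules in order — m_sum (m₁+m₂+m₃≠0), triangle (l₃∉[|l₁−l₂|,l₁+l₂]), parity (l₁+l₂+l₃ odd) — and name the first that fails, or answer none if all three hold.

Σmᵢ = 0  ✓
l₃∈[|l₁−l₂|,l₁+l₂]=[3,11], have l₃=1  ✗
Σlᵢ = 12 ⇒ even

triangle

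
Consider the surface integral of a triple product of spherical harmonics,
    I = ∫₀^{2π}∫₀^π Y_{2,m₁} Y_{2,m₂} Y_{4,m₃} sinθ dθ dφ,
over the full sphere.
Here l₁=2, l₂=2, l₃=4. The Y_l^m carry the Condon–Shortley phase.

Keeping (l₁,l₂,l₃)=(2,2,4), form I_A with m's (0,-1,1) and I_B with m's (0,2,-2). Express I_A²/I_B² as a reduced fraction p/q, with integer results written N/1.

2/1

Same 2,2,4: normalisation and zero-m 3j drop out of the ratio.
A: Δ: 0! 4! 4! / 9! → 1/630; sum: t=0:+1/24 = 1/24; 3j²(2 2 4; 0 -1 1) = Δ·Π!·Σ² = 1/21  (sign -1)
B: Δ: 0! 4! 4! / 9! → 1/630; sum: t=0:+1/96 = 1/96; 3j²(2 2 4; 0 2 -2) = Δ·Π!·Σ² = 1/42  (sign +1)
I_A²/I_B² = (1/21)/(1/42) = 2/1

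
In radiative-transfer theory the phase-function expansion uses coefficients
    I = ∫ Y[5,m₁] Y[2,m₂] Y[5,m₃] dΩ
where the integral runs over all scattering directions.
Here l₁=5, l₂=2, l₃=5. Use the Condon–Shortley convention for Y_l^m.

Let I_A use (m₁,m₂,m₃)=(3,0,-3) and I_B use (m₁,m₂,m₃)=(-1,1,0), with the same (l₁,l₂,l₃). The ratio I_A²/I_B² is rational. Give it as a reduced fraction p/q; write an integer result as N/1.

1/5

Same 5,2,5: normalisation and zero-m 3j drop out of the ratio.
A: Δ: 2! 8! 2! / 13! → 1/38610; sum: t=0:+1/5760 t=1:−1/5040 t=2:+1/161280 = -1/53760; 3j²(5 2 5; 3 0 -3) = Δ·Π!·Σ² = 1/4290  (sign -1)
B: Δ: 2! 8! 2! / 13! → 1/38610; sum: t=1:−1/1440 t=2:+1/1152 = 1/5760; 3j²(5 2 5; -1 1 0) = Δ·Π!·Σ² = 1/858  (sign -1)
I_A²/I_B² = (1/4290)/(1/858) = 1/5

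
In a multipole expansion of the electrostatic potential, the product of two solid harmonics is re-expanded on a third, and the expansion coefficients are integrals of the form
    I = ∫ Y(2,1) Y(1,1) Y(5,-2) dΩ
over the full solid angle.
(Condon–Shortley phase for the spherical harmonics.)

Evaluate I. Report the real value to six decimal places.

0.000000

triangle: need 1≤l₃≤3, have 5; I=0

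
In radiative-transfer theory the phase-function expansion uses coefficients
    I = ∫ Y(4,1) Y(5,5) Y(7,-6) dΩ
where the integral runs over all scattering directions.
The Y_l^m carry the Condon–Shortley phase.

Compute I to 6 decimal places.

-0.207103

m-sum 0 ✓  L=16 even ✓  1≤7≤9 ✓
Π(2lᵢ+1) = 9×11×15 = 1485
triangle coeff Δ(4,5,7) = 1/6126120
Σ_t [0,2]: t=0:+1/69120 t=1:−1/20736 t=2:+1/69120 = -1/51840
(3j)²=280/21879 [(4 5 7; 0 0 0)], sign=+1
Σ_t [2,2]: t=2:+1/9676800 = 1/9676800
(3j)²=27/952 [(4 5 7; 1 5 -6)], sign=-1
⇒ 4πI² = 2025/3757
I = (-1)√(2025/3757/(4π)) = -0.20710328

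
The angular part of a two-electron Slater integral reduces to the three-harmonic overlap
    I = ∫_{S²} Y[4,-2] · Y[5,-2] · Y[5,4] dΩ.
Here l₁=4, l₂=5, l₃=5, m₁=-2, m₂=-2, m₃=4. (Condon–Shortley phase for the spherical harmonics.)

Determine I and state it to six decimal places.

Checks pass: Σm=0; 14 even; l₃=5∈[1,9].
(2·4+1)(2·5+1)(2·5+1) = 1089
Δ: 4! 4! 6! / 15! → 1/3153150
sum: t=0:+1/69120 t=1:−1/1728 t=2:+1/576 t=3:−1/1728 t=4:+1/69120 = 7/11520
3j²(4 5 5; 0 0 0) = Δ·Π!·Σ² = 2/143  (sign -1)
sum: t=2:+1/11520 t=3:−1/25920 = 1/20736
3j²(4 5 5; -2 -2 4) = Δ·Π!·Σ² = 5/429  (sign -1)
combine: 4πI² = 1089·2/143·5/429 = 30/169
take √, sign +1: I = 0.11885360

0.118854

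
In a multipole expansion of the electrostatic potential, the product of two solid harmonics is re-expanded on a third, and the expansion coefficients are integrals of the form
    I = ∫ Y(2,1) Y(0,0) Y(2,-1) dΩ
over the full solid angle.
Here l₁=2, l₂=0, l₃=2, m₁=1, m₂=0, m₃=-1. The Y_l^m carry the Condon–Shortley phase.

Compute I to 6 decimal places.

-0.282095

Rules hold: Σm=0, L=4 even, 2≤2≤2.
N = 5·1·5 = 25
Δ = 0!·4!·0!/5! = 1/5
Racah Σ t=0..0: t=0:+1/4 = 1/4
⇒ 3j(2 0 2; 0 0 0)² = 1/5, sgn +1
Racah Σ t=0..0: t=0:+1/6 = 1/6
⇒ 3j(2 0 2; 1 0 -1)² = 1/5, sgn -1
4πI² = N·(3j₀)²·(3jₘ)² = 1/1
I = -1·√(1/4π) = -0.28209479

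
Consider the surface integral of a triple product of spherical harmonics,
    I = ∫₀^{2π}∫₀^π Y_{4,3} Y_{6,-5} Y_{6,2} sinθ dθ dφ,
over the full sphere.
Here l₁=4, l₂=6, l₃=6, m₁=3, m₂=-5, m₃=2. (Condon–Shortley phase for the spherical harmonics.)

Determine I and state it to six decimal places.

0.160494

m-sum 0 ✓  L=16 even ✓  2≤6≤10 ✓
Π(2lᵢ+1) = 9×13×13 = 1521
triangle coeff Δ(4,6,6) = 1/15315300
Σ_t [0,4]: t=0:+1/829440 t=1:−1/25920 t=2:+1/9216 t=3:−1/25920 t=4:+1/829440 = 7/207360
(3j)²=28/2431 [(4 6 6; 0 0 0)], sign=+1
Σ_t [0,1]: t=0:+1/725760 t=1:−1/5806080 = 1/829440
(3j)²=49/2652 [(4 6 6; 3 -5 2)], sign=+1
⇒ 4πI² = 1029/3179
I = (+1)√(1029/3179/(4π)) = 0.16049352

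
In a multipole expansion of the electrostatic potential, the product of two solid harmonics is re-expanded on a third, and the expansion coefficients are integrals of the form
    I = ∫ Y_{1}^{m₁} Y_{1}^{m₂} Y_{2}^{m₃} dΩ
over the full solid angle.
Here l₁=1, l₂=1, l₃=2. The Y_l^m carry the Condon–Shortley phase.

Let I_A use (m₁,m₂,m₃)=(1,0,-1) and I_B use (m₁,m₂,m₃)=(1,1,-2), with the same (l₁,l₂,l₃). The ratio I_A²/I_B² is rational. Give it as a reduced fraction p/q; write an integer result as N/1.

Same 1,1,2: normalisation and zero-m 3j drop out of the ratio.
A: Δ: 0! 2! 2! / 5! → 1/30; sum: t=0:+1/2 = 1/2; 3j²(1 1 2; 1 0 -1) = Δ·Π!·Σ² = 1/10  (sign -1)
B: Δ: 0! 2! 2! / 5! → 1/30; sum: t=0:+1/4 = 1/4; 3j²(1 1 2; 1 1 -2) = Δ·Π!·Σ² = 1/5  (sign +1)
I_A²/I_B² = (1/10)/(1/5) = 1/2

1/2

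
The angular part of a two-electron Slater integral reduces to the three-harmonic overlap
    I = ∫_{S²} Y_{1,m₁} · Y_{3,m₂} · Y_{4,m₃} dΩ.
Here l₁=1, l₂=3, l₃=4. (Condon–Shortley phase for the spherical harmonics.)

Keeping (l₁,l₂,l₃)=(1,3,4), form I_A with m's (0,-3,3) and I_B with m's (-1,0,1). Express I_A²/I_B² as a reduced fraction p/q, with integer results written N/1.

7/10

Same 1,3,4: normalisation and zero-m 3j drop out of the ratio.
A: Δ: 0! 2! 6! / 9! → 1/252; sum: t=0:+1/720 = 1/720; 3j²(1 3 4; 0 -3 3) = Δ·Π!·Σ² = 1/36  (sign -1)
B: Δ: 0! 2! 6! / 9! → 1/252; sum: t=0:+1/72 = 1/72; 3j²(1 3 4; -1 0 1) = Δ·Π!·Σ² = 5/126  (sign -1)
I_A²/I_B² = (1/36)/(5/126) = 7/10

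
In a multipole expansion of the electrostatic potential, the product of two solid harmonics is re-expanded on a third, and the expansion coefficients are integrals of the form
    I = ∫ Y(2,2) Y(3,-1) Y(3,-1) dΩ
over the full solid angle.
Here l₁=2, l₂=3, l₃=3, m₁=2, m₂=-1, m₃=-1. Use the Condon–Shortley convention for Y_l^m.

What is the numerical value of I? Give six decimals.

0.206013

Checks pass: Σm=0; 8 even; l₃=3∈[1,5].
(2·2+1)(2·3+1)(2·3+1) = 245
Δ: 2! 2! 4! / 9! → 1/3780
sum: t=0:+1/24 t=1:−1/4 t=2:+1/24 = -1/6
3j²(2 3 3; 0 0 0) = Δ·Π!·Σ² = 4/105  (sign +1)
sum: t=0:+1/16 = 1/16
3j²(2 3 3; 2 -1 -1) = Δ·Π!·Σ² = 2/35  (sign +1)
combine: 4πI² = 245·4/105·2/35 = 8/15
take √, sign +1: I = 0.20601291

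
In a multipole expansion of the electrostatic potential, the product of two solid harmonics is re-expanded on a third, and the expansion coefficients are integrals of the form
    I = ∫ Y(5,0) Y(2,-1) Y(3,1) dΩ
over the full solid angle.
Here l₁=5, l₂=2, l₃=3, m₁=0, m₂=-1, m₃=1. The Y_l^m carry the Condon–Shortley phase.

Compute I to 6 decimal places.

0.169433

Checks pass: Σm=0; 10 even; l₃=3∈[3,7].
(2·5+1)(2·2+1)(2·3+1) = 385
Δ: 4! 6! 0! / 11! → 1/2310
sum: t=2:+1/144 = 1/144
3j²(5 2 3; 0 0 0) = Δ·Π!·Σ² = 10/231  (sign -1)
sum: t=1:−1/288 = -1/288
3j²(5 2 3; 0 -1 1) = Δ·Π!·Σ² = 5/231  (sign -1)
combine: 4πI² = 385·10/231·5/231 = 250/693
take √, sign +1: I = 0.16943318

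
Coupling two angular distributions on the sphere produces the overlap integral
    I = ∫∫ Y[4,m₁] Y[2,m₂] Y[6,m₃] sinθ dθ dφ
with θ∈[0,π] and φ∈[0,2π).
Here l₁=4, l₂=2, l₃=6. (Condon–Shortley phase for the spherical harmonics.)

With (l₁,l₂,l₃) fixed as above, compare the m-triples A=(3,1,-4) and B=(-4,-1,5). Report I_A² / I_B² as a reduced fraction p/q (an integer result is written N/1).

16/11

Shared (l₁,l₂,l₃)=(4,2,6): N and (l;000)² cancel in I_A²/I_B².
A: Δ = 0!·8!·4!/13! = 1/6435; Racah Σ t=0..0: t=0:+1/30240 = 1/30240; ⇒ 3j(4 2 6; 3 1 -4)² = 16/429, sgn +1
B: Δ = 0!·8!·4!/13! = 1/6435; Racah Σ t=0..0: t=0:+1/241920 = 1/241920; ⇒ 3j(4 2 6; -4 -1 5)² = 1/39, sgn -1
I_A²/I_B² = (16/429)/(1/39) = 16/11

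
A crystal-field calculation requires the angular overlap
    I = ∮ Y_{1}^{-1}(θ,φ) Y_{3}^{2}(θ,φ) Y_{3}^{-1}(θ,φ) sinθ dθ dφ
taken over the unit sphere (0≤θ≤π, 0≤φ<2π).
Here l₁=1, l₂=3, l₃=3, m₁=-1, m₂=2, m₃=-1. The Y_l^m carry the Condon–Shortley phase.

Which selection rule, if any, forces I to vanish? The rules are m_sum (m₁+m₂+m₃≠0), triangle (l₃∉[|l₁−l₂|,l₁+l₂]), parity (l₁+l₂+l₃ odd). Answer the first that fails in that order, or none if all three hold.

m₁+m₂+m₃ = -1 + 2 − 1 = 0  ✓
triangle: |1−3|=2 ≤ l₃=3 ≤ 1+3=4  ✓
parity: l₁+l₂+l₃ = 7 is odd  ✗

parity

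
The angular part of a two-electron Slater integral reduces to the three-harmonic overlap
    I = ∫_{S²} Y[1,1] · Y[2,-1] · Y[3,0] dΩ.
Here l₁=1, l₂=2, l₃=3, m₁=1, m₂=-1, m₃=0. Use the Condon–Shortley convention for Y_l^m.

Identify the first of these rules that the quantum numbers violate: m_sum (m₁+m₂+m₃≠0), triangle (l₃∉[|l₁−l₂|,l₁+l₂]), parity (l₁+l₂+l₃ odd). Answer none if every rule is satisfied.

none

azimuthal sum: 1 − 1 + 0 = 0  ✓
1 ≤ 3 ≤ 3 (triangle on l)  ✓
L = 1 + 2 + 3 = 6 (even)  ✓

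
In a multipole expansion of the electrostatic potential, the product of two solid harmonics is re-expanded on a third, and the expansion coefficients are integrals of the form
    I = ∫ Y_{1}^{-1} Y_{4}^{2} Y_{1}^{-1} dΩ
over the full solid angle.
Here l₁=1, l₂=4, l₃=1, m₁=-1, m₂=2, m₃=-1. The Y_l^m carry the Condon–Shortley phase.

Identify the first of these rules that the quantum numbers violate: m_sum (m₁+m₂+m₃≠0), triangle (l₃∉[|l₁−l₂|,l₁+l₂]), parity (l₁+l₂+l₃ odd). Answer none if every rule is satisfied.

m₁+m₂+m₃ = -1 + 2 − 1 = 0  ✓
triangle: |1−4|=3 ≤ l₃=1 ≤ 1+4=5  ✗
parity: l₁+l₂+l₃ = 6 is even

triangle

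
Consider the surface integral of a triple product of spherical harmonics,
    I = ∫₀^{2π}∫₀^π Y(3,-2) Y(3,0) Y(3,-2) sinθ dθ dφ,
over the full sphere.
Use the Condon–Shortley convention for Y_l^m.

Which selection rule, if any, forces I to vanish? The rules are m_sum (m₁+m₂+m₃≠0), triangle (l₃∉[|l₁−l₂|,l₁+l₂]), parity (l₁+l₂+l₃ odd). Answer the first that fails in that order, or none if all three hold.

m₁+m₂+m₃ = -2 + 0 − 2 = -4  ✗
triangle: |3−3|=0 ≤ l₃=3 ≤ 3+3=6
parity: l₁+l₂+l₃ = 9 is odd

m_sum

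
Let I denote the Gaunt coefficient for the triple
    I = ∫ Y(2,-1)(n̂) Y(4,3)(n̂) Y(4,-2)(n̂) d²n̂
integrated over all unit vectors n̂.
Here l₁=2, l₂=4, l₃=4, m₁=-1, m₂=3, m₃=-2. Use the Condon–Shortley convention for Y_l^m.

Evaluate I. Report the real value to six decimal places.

-0.187702

Checks pass: Σm=0; 10 even; l₃=4∈[2,6].
(2·2+1)(2·4+1)(2·4+1) = 405
Δ: 2! 2! 6! / 11! → 1/13860
sum: t=0:+1/192 t=1:−1/36 t=2:+1/192 = -5/288
3j²(2 4 4; 0 0 0) = Δ·Π!·Σ² = 20/693  (sign -1)
sum: t=1:−1/1440 t=2:+1/240 = 1/288
3j²(2 4 4; -1 3 -2) = Δ·Π!·Σ² = 5/132  (sign +1)
combine: 4πI² = 405·20/693·5/132 = 375/847
take √, sign -1: I = -0.18770204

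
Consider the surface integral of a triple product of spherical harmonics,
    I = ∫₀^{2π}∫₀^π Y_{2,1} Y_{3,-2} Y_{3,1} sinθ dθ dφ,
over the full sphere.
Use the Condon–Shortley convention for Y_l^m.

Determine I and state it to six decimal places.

0.162868

Checks pass: Σm=0; 8 even; l₃=3∈[1,5].
(2·2+1)(2·3+1)(2·3+1) = 245
Δ: 2! 2! 4! / 9! → 1/3780
sum: t=0:+1/24 t=1:−1/4 t=2:+1/24 = -1/6
3j²(2 3 3; 0 0 0) = Δ·Π!·Σ² = 4/105  (sign +1)
sum: t=0:+1/12 t=1:−1/48 = 1/16
3j²(2 3 3; 1 -2 1) = Δ·Π!·Σ² = 1/28  (sign +1)
combine: 4πI² = 245·4/105·1/28 = 1/3
take √, sign +1: I = 0.16286750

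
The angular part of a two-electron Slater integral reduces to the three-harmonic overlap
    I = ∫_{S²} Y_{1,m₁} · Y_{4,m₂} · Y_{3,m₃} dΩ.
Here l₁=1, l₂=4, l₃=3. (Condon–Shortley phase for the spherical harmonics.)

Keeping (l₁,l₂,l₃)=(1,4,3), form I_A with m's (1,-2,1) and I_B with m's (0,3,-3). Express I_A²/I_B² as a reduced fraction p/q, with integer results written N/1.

Shared (l₁,l₂,l₃)=(1,4,3): N and (l;000)² cancel in I_A²/I_B².
A: Δ = 2!·0!·6!/9! = 1/252; Racah Σ t=0..0: t=0:+1/96 = 1/96; ⇒ 3j(1 4 3; 1 -2 1)² = 5/84, sgn +1
B: Δ = 2!·0!·6!/9! = 1/252; Racah Σ t=1..1: t=1:−1/720 = -1/720; ⇒ 3j(1 4 3; 0 3 -3)² = 1/36, sgn -1
I_A²/I_B² = (5/84)/(1/36) = 15/7

15/7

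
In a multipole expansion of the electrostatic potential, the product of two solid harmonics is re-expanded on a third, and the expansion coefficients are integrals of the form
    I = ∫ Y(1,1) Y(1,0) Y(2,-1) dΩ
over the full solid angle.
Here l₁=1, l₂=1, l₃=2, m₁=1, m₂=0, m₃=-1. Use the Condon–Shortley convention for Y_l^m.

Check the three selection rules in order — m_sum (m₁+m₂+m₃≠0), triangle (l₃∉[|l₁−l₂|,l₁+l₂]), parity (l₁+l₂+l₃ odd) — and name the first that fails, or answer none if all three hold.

m₁+m₂+m₃ = 1 + 0 − 1 = 0  ✓
triangle: |1−1|=0 ≤ l₃=2 ≤ 1+1=2  ✓
parity: l₁+l₂+l₃ = 4 is even  ✓

none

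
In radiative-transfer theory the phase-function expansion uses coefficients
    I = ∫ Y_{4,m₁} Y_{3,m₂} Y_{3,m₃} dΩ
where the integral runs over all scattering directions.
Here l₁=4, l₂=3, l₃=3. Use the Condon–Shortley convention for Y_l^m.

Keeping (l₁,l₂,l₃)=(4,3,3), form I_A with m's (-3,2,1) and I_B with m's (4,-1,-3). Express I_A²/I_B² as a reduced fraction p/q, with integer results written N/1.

Same 4,3,3: normalisation and zero-m 3j drop out of the ratio.
A: Δ: 4! 4! 2! / 11! → 1/34650; sum: t=3:−1/288 t=4:+1/144 = 1/288; 3j²(4 3 3; -3 2 1) = Δ·Π!·Σ² = 1/99  (sign +1)
B: Δ: 4! 4! 2! / 11! → 1/34650; sum: t=0:+1/1152 = 1/1152; 3j²(4 3 3; 4 -1 -3) = Δ·Π!·Σ² = 1/33  (sign +1)
I_A²/I_B² = (1/99)/(1/33) = 1/3

1/3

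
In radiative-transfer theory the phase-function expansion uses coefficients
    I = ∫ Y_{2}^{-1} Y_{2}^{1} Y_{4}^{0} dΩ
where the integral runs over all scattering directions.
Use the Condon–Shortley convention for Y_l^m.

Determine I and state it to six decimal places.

0.161197

Rules hold: Σm=0, L=8 even, 0≤4≤4.
N = 5·5·9 = 225
Δ = 0!·4!·4!/9! = 1/630
Racah Σ t=0..0: t=0:+1/16 = 1/16
⇒ 3j(2 2 4; 0 0 0)² = 2/35, sgn +1
Racah Σ t=0..0: t=0:+1/36 = 1/36
⇒ 3j(2 2 4; -1 1 0)² = 8/315, sgn +1
4πI² = N·(3j₀)²·(3jₘ)² = 16/49
I = +1·√(0.326531/4π) = 0.16119702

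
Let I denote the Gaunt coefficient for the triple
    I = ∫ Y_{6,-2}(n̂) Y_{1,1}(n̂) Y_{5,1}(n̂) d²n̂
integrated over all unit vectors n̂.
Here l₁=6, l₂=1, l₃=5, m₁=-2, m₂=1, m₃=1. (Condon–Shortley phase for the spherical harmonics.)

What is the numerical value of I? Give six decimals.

0.216205

m-sum 0 ✓  L=12 even ✓  5≤5≤7 ✓
Π(2lᵢ+1) = 13×3×11 = 429
triangle coeff Δ(6,1,5) = 1/858
Σ_t [1,1]: t=1:−1/14400 = -1/14400
(3j)²=6/143 [(6 1 5; 0 0 0)], sign=+1
Σ_t [2,2]: t=2:+1/34560 = 1/34560
(3j)²=14/429 [(6 1 5; -2 1 1)], sign=+1
⇒ 4πI² = 84/143
I = (+1)√(84/143/(4π)) = 0.21620548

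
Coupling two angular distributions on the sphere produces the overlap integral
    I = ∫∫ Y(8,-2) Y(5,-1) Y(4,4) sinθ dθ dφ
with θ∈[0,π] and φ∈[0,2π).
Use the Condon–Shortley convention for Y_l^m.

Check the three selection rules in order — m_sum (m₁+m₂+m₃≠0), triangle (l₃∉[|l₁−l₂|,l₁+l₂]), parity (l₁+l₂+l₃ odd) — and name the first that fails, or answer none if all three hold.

m_sum

m₁+m₂+m₃ = -2 − 1 + 4 = 1  ✗
triangle: |8−5|=3 ≤ l₃=4 ≤ 8+5=13
parity: l₁+l₂+l₃ = 17 is odd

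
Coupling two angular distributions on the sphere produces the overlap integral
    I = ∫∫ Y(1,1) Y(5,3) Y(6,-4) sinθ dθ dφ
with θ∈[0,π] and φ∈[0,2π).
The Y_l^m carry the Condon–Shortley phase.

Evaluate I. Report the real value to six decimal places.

Checks pass: Σm=0; 12 even; l₃=6∈[4,6].
(2·1+1)(2·5+1)(2·6+1) = 429
Δ: 0! 2! 10! / 13! → 1/858
sum: t=0:+1/14400 = 1/14400
3j²(1 5 6; 0 0 0) = Δ·Π!·Σ² = 6/143  (sign +1)
sum: t=0:+1/161280 = 1/161280
3j²(1 5 6; 1 3 -4) = Δ·Π!·Σ² = 15/286  (sign +1)
combine: 4πI² = 429·6/143·15/286 = 135/143
take √, sign +1: I = 0.27409047

0.274090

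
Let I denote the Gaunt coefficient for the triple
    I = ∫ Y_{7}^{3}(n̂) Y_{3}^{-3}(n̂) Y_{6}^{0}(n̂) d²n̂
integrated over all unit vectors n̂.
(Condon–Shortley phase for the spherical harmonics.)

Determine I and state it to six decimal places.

0.186383

Checks pass: Σm=0; 16 even; l₃=6∈[4,10].
(2·7+1)(2·3+1)(2·6+1) = 1365
Δ: 4! 10! 2! / 17! → 1/2042040
sum: t=1:−1/207360 t=2:+1/57600 t=3:−1/207360 = 1/129600
3j²(7 3 6; 0 0 0) = Δ·Π!·Σ² = 168/12155  (sign +1)
sum: t=0:+1/829440 = 1/829440
3j²(7 3 6; 3 -3 0) = Δ·Π!·Σ² = 225/9724  (sign +1)
combine: 4πI² = 1365·168/12155·225/9724 = 198450/454597
take √, sign +1: I = 0.18638345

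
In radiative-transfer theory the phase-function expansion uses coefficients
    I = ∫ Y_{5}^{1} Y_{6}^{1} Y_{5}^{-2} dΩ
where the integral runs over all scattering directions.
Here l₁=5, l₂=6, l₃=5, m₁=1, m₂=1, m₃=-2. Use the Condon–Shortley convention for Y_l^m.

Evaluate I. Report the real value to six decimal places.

0.120248

Rules hold: Σm=0, L=16 even, 1≤5≤11.
N = 11·13·11 = 1573
Δ = 6!·4!·6!/17! = 1/28588560
Racah Σ t=1..5: t=1:−1/345600 t=2:+1/13824 t=3:−1/5184 t=4:+1/13824 t=5:−1/345600 = -7/129600
⇒ 3j(5 6 5; 0 0 0)² = 80/7293, sgn +1
Racah Σ t=1..4: t=1:−1/518400 t=2:+1/23040 t=3:−1/10368 t=4:+1/41472 = -1/32400
⇒ 3j(5 6 5; 1 1 -2)² = 128/12155, sgn +1
4πI² = N·(3j₀)²·(3jₘ)² = 2048/11271
I = +1·√(0.181705/4π) = 0.12024827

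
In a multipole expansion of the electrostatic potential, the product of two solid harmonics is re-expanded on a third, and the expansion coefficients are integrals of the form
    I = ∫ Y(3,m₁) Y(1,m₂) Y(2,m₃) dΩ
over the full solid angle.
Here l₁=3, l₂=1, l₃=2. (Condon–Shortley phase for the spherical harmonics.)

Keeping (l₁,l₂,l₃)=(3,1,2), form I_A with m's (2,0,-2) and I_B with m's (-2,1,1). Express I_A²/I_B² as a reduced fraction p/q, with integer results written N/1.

Same 3,1,2: normalisation and zero-m 3j drop out of the ratio.
A: Δ: 2! 4! 0! / 7! → 1/105; sum: t=1:−1/24 = -1/24; 3j²(3 1 2; 2 0 -2) = Δ·Π!·Σ² = 1/21  (sign -1)
B: Δ: 2! 4! 0! / 7! → 1/105; sum: t=2:+1/12 = 1/12; 3j²(3 1 2; -2 1 1) = Δ·Π!·Σ² = 2/21  (sign -1)
I_A²/I_B² = (1/21)/(2/21) = 1/2

1/2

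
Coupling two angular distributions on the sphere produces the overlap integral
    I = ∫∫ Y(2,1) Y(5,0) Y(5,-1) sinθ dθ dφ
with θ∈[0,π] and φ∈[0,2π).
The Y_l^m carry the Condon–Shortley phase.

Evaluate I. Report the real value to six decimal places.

Checks pass: Σm=0; 12 even; l₃=5∈[3,7].
(2·2+1)(2·5+1)(2·5+1) = 605
Δ: 2! 2! 8! / 13! → 1/38610
sum: t=0:+1/2880 t=1:−1/576 t=2:+1/2880 = -1/960
3j²(2 5 5; 0 0 0) = Δ·Π!·Σ² = 10/429  (sign +1)
sum: t=0:+1/1440 t=1:−1/1152 = -1/5760
3j²(2 5 5; 1 0 -1) = Δ·Π!·Σ² = 1/858  (sign -1)
combine: 4πI² = 605·10/429·1/858 = 25/1521
take √, sign -1: I = -0.03616600

-0.036166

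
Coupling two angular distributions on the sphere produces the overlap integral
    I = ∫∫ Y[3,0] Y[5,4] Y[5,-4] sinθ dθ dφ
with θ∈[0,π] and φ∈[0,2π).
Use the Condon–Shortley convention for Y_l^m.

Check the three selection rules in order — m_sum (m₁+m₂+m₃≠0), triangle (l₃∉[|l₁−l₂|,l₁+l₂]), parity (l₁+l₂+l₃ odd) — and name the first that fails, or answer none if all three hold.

parity

Σmᵢ = 0  ✓
l₃∈[|l₁−l₂|,l₁+l₂]=[2,8], have l₃=5  ✓
Σlᵢ = 13 ⇒ odd  ✗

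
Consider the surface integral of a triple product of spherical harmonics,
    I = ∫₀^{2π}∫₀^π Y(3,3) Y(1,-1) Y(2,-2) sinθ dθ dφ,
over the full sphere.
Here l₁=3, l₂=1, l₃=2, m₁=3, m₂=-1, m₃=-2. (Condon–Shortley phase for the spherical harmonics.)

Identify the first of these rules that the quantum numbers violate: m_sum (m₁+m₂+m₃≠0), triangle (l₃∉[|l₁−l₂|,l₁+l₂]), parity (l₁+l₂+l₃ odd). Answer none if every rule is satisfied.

Σmᵢ = 0  ✓
l₃∈[|l₁−l₂|,l₁+l₂]=[2,4], have l₃=2  ✓
Σlᵢ = 6 ⇒ even  ✓

none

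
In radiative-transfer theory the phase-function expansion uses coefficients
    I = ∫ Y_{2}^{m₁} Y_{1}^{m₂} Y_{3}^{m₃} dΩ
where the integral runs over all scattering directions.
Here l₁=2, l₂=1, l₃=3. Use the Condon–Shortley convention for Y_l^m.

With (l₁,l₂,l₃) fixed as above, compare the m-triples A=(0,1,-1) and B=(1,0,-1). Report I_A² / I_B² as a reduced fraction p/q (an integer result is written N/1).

Same 2,1,3: normalisation and zero-m 3j drop out of the ratio.
A: Δ: 0! 4! 2! / 7! → 1/105; sum: t=0:+1/8 = 1/8; 3j²(2 1 3; 0 1 -1) = Δ·Π!·Σ² = 2/35  (sign +1)
B: Δ: 0! 4! 2! / 7! → 1/105; sum: t=0:+1/6 = 1/6; 3j²(2 1 3; 1 0 -1) = Δ·Π!·Σ² = 8/105  (sign +1)
I_A²/I_B² = (2/35)/(8/105) = 3/4

3/4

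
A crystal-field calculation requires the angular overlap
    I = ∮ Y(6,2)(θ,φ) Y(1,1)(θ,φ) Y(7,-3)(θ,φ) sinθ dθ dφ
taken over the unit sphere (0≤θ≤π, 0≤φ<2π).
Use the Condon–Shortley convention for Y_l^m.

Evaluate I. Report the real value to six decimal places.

-0.234717

Rules hold: Σm=0, L=14 even, 5≤7≤7.
N = 13·3·15 = 585
Δ = 0!·12!·2!/15! = 1/1365
Racah Σ t=0..0: t=0:+1/518400 = 1/518400
⇒ 3j(6 1 7; 0 0 0)² = 7/195, sgn -1
Racah Σ t=0..0: t=0:+1/1935360 = 1/1935360
⇒ 3j(6 1 7; 2 1 -3)² = 3/91, sgn +1
4πI² = N·(3j₀)²·(3jₘ)² = 9/13
I = -1·√(0.692308/4π) = -0.23471705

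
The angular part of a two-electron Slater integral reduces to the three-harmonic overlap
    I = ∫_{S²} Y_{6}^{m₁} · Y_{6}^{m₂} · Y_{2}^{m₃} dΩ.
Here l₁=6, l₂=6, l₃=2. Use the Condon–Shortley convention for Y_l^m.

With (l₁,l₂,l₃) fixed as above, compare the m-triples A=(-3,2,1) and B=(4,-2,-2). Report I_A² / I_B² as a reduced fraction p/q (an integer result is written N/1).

5/6

l's match ⇒ only the (l;m) 3-j factors differ between A and B.
A: triangle coeff Δ(6,6,2) = 1/90090; Σ_t [7,8]: t=7:−1/60480 t=8:+1/161280 = -1/96768; (3j)²=15/1001 [(6 6 2; -3 2 1)], sign=+1
B: triangle coeff Δ(6,6,2) = 1/90090; Σ_t [2,2]: t=2:+1/322560 = 1/322560; (3j)²=18/1001 [(6 6 2; 4 -2 -2)], sign=+1
I_A²/I_B² = (15/1001)/(18/1001) = 5/6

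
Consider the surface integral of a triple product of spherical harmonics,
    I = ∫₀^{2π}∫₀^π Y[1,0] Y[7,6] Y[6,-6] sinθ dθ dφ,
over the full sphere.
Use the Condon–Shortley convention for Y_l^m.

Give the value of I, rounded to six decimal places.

Checks pass: Σm=0; 14 even; l₃=6∈[6,8].
(2·1+1)(2·7+1)(2·6+1) = 585
Δ: 2! 0! 12! / 15! → 1/1365
sum: t=1:−1/518400 = -1/518400
3j²(1 7 6; 0 0 0) = Δ·Π!·Σ² = 7/195  (sign -1)
sum: t=1:−1/479001600 = -1/479001600
3j²(1 7 6; 0 6 -6) = Δ·Π!·Σ² = 1/105  (sign -1)
combine: 4πI² = 585·7/195·1/105 = 1/5
take √, sign +1: I = 0.12615663

0.126157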